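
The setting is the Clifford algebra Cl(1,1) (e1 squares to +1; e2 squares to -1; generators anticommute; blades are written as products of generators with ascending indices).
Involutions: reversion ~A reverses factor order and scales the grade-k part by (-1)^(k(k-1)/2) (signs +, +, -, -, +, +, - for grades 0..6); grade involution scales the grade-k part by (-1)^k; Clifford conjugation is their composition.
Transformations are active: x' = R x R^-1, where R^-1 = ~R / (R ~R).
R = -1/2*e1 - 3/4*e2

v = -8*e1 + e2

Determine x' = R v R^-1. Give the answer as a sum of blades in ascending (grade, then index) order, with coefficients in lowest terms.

~R = -1/2*e1 - 3/4*e2, and R ~R = -5/16, so R^-1 = ~R / (-5/16).
R v = 19/4 - 13/2*e1 e2
Answer: 116/5*e1 + 109/5*e2


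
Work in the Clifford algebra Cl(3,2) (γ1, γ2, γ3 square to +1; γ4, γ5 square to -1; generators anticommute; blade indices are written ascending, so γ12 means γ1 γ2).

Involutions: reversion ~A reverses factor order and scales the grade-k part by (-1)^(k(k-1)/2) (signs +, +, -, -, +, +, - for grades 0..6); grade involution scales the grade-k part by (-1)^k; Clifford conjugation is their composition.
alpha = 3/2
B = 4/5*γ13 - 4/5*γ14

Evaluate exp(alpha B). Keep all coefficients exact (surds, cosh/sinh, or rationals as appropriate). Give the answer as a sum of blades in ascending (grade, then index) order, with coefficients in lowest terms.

B^2 term by term: the squares give (4/5)^2*(γ13)^2 + (-4/5)^2*(γ14)^2 = 16/25*(-1) + 16/25*(+1) = 0 (each basis 2-blade squares to minus the product of its generators' squares); cross terms between blades sharing an index anticommute and cancel. So B^2 = 0.
B^2 = 0, and the exponential is exactly linear here: exp(alpha B) = 1 + alpha B (parabolic case).
Answer: 1 + 6/5*γ13 - 6/5*γ14


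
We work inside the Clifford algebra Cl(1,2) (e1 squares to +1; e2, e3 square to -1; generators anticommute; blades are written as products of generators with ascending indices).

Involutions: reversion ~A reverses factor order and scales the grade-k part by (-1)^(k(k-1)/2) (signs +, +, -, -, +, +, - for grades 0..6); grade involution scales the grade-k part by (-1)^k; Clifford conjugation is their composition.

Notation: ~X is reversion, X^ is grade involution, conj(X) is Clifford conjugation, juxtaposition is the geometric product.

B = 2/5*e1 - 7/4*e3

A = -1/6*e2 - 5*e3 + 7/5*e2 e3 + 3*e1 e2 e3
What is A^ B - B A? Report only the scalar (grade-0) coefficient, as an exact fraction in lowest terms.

first term: 35/4 + 49/20*e2 - 319/60*e1 e2 - 2*e1 e3 - 179/120*e2 e3 + 14/25*e1 e2 e3
second term: -35/4 - 49/20*e2 + 311/60*e1 e2 - 2*e1 e3 + 109/120*e2 e3 + 14/25*e1 e2 e3
Answer: 35/2


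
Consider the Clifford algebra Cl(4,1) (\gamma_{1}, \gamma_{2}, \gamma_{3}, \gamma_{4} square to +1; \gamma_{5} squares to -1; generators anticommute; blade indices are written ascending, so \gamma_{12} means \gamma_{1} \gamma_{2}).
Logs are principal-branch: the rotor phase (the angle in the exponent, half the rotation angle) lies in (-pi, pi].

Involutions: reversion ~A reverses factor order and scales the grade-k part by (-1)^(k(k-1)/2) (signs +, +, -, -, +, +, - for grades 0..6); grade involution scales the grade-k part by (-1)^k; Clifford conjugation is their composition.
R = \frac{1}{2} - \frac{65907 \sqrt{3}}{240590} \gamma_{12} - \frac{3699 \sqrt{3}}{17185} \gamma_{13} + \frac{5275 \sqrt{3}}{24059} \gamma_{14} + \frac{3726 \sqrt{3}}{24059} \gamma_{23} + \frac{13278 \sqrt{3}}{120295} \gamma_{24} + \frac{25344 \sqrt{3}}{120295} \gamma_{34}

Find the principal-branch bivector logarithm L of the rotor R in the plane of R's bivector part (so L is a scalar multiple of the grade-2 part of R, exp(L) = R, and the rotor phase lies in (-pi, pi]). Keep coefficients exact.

The scalar part of R is \frac{1}{2}, so the principal-branch rotor phase is pinned; divide the bivector part by its sine to get the unit plane — L is the phase times that plane.
Concretely: cos(phase) = \frac{1}{2} gives phase = ±\frac{\pi}{3}, and since phase/sin(phase) is even the sign is immaterial: L = (phase/sin(phase)) * <R>_2 = (\frac{2 \sqrt{3} \pi}{9}) * <R>_2.
Answer: - \frac{21969 \pi}{120295} \gamma_{12} - \frac{2466 \pi}{17185} \gamma_{13} + \frac{10550 \pi}{72177} \gamma_{14} + \frac{2484 \pi}{24059} \gamma_{23} + \frac{8852 \pi}{120295} \gamma_{24} + \frac{16896 \pi}{120295} \gamma_{34}


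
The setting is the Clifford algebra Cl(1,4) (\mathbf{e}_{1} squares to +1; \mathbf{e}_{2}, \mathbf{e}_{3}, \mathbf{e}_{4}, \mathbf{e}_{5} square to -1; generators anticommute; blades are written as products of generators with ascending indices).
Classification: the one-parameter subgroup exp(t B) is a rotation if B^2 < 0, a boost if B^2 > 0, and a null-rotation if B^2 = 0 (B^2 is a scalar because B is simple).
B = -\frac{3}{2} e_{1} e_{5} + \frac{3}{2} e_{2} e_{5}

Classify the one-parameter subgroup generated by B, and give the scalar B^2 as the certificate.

B^2 term by term: the squares give (-\frac{3}{2})^2*(e_{1} e_{5})^2 + (\frac{3}{2})^2*(e_{2} e_{5})^2 = \frac{9}{4}*(+1) + \frac{9}{4}*(-1) = 0 (each basis 2-blade squares to minus the product of its generators' squares); cross terms between blades sharing an index anticommute and cancel. So B^2 = 0.
Answer: null-rotation, certificate B^2 = 0. The scalar 0 is the complete invariant here: its sign names the subgroup type.


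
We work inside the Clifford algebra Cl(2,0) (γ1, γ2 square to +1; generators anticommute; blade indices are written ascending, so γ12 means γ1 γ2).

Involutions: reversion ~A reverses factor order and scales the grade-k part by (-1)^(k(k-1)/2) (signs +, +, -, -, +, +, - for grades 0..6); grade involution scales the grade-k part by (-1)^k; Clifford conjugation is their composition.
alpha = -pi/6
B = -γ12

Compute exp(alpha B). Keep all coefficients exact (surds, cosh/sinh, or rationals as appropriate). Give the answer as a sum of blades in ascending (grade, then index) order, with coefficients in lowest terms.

B^2 = (-1)^2*(γ12)^2 = 1*(-1) = -1 (a basis 2-blade squares to minus the product of its generators' squares).
B^2 = -1 — a negative square means the series sums to a rotation: l = 1, alpha*l = -pi/6, so exp(alpha B) = cos(-pi/6) + (sin(-pi/6)/1)*B = sqrt(3)/2 + (-1/2)*B.
Answer: sqrt(3)/2 + 1/2*γ12


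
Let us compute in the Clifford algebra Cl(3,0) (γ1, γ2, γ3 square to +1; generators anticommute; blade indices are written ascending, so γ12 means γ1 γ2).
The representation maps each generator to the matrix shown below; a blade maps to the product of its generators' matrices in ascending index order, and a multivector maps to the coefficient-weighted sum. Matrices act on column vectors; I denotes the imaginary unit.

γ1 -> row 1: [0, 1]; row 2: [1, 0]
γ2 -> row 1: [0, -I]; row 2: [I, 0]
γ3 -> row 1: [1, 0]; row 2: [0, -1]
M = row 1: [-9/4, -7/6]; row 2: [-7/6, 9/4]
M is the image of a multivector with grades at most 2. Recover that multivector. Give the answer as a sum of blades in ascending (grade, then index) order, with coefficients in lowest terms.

Method: 1, rho(γ1), rho(γ2), rho(γ3) form a trace-orthogonal basis of the 2x2 complex matrices (tr(X Y) = 2 if X = Y, else 0), so M = m0*1 + m1*rho(γ1) + m2*rho(γ2) + m3*rho(γ3) with m0 = tr(M)/2 = 0, m1 = tr(M rho(γ1))/2 = -7/6, m2 = tr(M rho(γ2))/2 = 0, m3 = tr(M rho(γ3))/2 = -9/4.
Multiplying table entries, the bivector images are rho(γ12) = I*rho(γ3), rho(γ13) = -I*rho(γ2), rho(γ23) = I*rho(γ1); with real blade coefficients the real parts of m0..m3 are the coefficients of 1, γ1, γ2, γ3 and the imaginary parts give the bivectors (γ23: Im m1, γ13: -Im m2, γ12: Im m3).
Answer: -7/6*γ1 - 9/4*γ3


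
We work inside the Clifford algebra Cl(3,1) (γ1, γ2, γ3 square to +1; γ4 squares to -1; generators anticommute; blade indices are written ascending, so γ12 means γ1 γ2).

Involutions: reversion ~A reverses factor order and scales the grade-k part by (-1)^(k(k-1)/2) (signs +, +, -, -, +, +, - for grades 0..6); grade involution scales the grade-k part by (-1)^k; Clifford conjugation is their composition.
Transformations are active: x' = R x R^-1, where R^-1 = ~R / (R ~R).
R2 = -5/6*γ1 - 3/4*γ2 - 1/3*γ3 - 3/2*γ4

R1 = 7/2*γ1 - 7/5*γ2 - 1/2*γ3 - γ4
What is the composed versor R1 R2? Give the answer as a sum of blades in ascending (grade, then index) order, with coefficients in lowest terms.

Distribute over the terms of R1 (each basis-blade product reordered to ascending indices, repeated generators contracted through their squares):
(7/2*γ1) R2 = -35/12 - 21/8*γ12 - 7/6*γ13 - 21/4*γ14
(-7/5*γ2) R2 = 21/20 - 7/6*γ12 + 7/15*γ23 + 21/10*γ24
(-1/2*γ3) R2 = 1/6 - 5/12*γ13 - 3/8*γ23 + 3/4*γ34
(-γ4) R2 = -3/2 - 5/6*γ14 - 3/4*γ24 - 1/3*γ34
Summing the partial products and collecting blades:
Answer: -16/5 - 91/24*γ12 - 19/12*γ13 - 73/12*γ14 + 11/120*γ23 + 27/20*γ24 + 5/12*γ34


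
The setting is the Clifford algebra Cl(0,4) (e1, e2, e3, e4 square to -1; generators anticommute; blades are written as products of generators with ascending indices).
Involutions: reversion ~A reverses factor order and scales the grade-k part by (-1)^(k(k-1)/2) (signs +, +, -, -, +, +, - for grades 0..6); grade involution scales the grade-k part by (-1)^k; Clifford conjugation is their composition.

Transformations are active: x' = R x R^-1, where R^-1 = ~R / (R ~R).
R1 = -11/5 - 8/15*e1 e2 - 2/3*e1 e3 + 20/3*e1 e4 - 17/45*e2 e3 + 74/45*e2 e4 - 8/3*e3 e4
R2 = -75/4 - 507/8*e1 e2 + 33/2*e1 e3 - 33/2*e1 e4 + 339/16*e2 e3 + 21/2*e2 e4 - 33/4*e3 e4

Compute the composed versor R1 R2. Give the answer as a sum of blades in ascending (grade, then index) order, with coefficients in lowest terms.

Distribute over the grade parts of R1 (each basis-blade product reordered to ascending indices, repeated generators contracted through their squares):
<R1>_0 (= -11/5) R2 = 165/4 + 5577/40*e1 e2 - 363/10*e1 e3 + 363/10*e1 e4 - 3729/80*e2 e3 - 231/10*e2 e4 + 363/20*e3 e4
<R1>_2 (= -8/15*e1 e2 - 2/3*e1 e3 + 20/3*e1 e4 - 17/45*e2 e3 + 74/45*e2 e4 - 8/3*e3 e4) R2 = 895/16 + 11909/120*e1 e2 - 6151/120*e1 e3 - 16387/60*e1 e4 - 443/15*e2 e3 + 6817/20*e2 e4 - 10537/120*e3 e4 + 1203/4*e1 e2 e3 e4
Summing the partial products and collecting blades:
Answer: 1555/16 + 716/3*e1 e2 - 10507/120*e1 e3 - 14209/60*e1 e4 - 3655/48*e2 e3 + 1271/4*e2 e4 - 8359/120*e3 e4 + 1203/4*e1 e2 e3 e4


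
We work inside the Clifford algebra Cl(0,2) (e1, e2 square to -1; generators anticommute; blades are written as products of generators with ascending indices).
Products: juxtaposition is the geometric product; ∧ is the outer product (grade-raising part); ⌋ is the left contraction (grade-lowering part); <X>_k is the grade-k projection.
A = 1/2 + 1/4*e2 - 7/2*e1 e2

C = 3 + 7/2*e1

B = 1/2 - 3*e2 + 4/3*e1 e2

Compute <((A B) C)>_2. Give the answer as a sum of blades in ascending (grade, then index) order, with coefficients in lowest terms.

step 1: 17/3 - 61/6*e1 - 11/8*e2 - 13/12*e1 e2
step 2: 631/12 - 32/3*e1 - 95/12*e2 + 25/16*e1 e2
step 3: 25/16*e1 e2
Answer: 25/16*e1 e2


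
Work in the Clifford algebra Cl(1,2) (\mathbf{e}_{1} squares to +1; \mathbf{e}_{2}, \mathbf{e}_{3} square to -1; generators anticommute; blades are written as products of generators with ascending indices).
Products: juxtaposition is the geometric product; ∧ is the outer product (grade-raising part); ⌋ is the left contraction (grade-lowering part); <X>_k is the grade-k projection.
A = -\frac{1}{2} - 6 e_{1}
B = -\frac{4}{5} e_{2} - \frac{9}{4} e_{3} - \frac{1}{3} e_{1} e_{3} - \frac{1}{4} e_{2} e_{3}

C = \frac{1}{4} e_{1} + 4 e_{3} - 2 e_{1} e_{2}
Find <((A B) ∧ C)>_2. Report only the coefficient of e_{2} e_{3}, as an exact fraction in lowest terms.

step 1: \frac{2}{5} e_{2} + \frac{25}{8} e_{3} + \frac{24}{5} e_{1} e_{2} + \frac{41}{3} e_{1} e_{3} + \frac{1}{8} e_{2} e_{3} + \frac{3}{2} e_{1} e_{2} e_{3}
step 2: -\frac{1}{10} e_{1} e_{2} - \frac{25}{32} e_{1} e_{3} + \frac{8}{5} e_{2} e_{3} + \frac{2077}{160} e_{1} e_{2} e_{3}
step 3: -\frac{1}{10} e_{1} e_{2} - \frac{25}{32} e_{1} e_{3} + \frac{8}{5} e_{2} e_{3}
Answer: \frac{8}{5}


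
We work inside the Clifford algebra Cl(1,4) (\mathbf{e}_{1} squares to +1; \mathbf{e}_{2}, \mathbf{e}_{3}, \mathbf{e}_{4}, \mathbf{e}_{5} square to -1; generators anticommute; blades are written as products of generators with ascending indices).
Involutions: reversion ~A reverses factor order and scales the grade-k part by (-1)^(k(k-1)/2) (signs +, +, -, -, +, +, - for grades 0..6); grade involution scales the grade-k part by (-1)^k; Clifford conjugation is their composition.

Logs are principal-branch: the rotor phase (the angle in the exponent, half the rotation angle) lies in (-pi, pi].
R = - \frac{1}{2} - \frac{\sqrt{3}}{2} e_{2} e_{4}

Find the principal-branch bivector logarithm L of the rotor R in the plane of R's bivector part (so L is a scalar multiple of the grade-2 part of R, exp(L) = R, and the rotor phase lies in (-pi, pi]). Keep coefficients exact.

The scalar part of R is - \frac{1}{2}, and that scalar determines the rotor phase on the principal branch; recovering the unit plane as bivector-part over sine of the phase gives L = phase * plane.
Concretely: cos(phase) = - \frac{1}{2} gives phase = ±\frac{2 \pi}{3}, and since phase/sin(phase) is even the sign is immaterial: L = (phase/sin(phase)) * <R>_2 = (\frac{4 \sqrt{3} \pi}{9}) * <R>_2.
Answer: - \frac{2 \pi}{3} e_{2} e_{4}


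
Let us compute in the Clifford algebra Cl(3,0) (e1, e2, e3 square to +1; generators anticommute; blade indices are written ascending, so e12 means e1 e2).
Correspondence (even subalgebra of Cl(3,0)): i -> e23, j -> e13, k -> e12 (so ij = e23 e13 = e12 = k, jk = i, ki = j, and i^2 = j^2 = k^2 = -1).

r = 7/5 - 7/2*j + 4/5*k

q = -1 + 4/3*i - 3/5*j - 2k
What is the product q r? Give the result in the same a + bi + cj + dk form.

In blades: q = -1 - 2*e12 - 3/5*e13 + 4/3*e23, r = 7/5 + 4/5*e12 - 7/2*e13.
Distribute q over r term by term (generator squares from the signature, products reordered to ascending indices): (-1)*r = -7/5 - 4/5*e12 + 7/2*e13; (-2*e12)*r = 8/5 - 14/5*e12 - 7*e23; (-3/5*e13)*r = -21/10 - 21/25*e13 - 12/25*e23; (4/3*e23)*r = -14/3*e12 - 16/15*e13 + 28/15*e23.
Sum: -19/10 - 124/15*e12 + 239/150*e13 - 421/75*e23; translating back through the correspondence:
Answer: -19/10 - 421/75*i + 239/150*j - 124/15*k


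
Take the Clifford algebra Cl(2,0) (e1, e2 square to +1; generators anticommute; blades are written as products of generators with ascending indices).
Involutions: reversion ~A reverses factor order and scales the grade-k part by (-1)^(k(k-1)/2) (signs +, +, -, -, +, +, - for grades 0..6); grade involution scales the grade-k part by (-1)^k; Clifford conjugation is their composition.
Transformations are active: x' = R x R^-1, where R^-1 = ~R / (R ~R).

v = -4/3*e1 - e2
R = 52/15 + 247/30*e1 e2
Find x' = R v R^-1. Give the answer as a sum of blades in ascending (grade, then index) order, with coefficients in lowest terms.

~R = 52/15 - 247/30*e1 e2, and R ~R = 2873/36, so R^-1 = ~R / (2873/36).
R v = -1157/90*e1 + 338/45*e2
Answer: 92/425*e1 + 2107/1275*e2


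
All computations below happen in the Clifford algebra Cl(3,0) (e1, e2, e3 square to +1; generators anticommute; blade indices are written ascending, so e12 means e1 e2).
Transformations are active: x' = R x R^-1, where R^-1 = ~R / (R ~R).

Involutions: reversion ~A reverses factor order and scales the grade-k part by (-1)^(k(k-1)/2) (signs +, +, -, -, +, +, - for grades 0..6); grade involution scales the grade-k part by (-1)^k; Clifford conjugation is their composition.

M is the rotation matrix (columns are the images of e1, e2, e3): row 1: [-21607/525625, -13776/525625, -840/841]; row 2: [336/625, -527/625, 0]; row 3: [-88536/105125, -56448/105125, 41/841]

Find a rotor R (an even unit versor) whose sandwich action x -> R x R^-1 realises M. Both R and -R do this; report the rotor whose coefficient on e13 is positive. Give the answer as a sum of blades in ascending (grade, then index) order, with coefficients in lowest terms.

Method: write R = a + b12*e12 + b13*e13 + b23*e23 with a^2 + b12^2 + b13^2 + b23^2 = 1 (so R^-1 = ~R). Expanding the columns R e_j ~R gives tr M = 4a^2 - 1 and, from the antisymmetric part, M21 - M12 = -4a*b12, M13 - M31 = 4a*b13, M32 - M23 = -4a*b23.
Here tr M = -439189/525625, so a^2 = (1 + tr M)/4 = 21609/525625 and a = ±147/725. Taking a = 147/725: M21 - M12 = 296352/525625, M13 - M31 = -16464/105125, M32 - M23 = -56448/105125, giving b12 = -504/725, b13 = -28/145, b23 = 96/145, i.e. R = 147/725 - 504/725*e12 - 28/145*e13 + 96/145*e23.
Its e13 coefficient is negative, so report the other preimage -R.
Answer: -147/725 + 504/725*e12 + 28/145*e13 - 96/145*e23. Recall the cover is two-to-one: with M of trace -439189/525625, both preimages act alike, and the stated e13 sign chooses the sheet.


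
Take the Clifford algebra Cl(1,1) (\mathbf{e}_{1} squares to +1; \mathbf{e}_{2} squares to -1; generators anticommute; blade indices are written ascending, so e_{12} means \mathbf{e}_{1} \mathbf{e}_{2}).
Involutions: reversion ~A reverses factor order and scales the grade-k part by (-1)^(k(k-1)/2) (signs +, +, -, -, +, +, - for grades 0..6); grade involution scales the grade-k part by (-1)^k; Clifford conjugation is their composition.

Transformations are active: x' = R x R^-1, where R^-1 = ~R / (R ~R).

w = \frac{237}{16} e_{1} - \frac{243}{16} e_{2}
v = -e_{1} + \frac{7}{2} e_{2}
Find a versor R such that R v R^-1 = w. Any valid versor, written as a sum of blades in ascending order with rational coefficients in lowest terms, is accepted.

Why this works: both vectors square to -\frac{45}{4}, so q(v) = q(w) and R = v + w = \frac{221}{16} e_{1} - \frac{187}{16} e_{2} carries v to w — its own direction survives, the complement (v - w)/2 flips.
Answer: \frac{221}{16} e_{1} - \frac{187}{16} e_{2}


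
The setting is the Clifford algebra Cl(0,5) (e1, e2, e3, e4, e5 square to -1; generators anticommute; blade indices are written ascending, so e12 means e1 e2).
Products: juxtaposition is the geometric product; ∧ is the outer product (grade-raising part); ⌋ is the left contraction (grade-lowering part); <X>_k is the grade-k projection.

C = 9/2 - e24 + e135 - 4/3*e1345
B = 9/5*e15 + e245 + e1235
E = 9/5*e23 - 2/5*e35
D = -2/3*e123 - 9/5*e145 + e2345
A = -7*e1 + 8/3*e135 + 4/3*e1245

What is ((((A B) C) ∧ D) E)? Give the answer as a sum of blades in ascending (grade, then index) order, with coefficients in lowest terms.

step 1: 4/3*e1 + 8/3*e2 + 24/5*e3 + 63/5*e5 - 12/5*e24 + 4/3*e34 + 7*e235 + 8/3*e1234 - 7*e1245
step 2: -12/5 + 6*e1 + 12*e2 + 108/5*e3 + 8/3*e4 + 567/10*e5 + 7*e12 - 229/15*e13 - 19/45*e15 - 8*e23 - 54/5*e24 + 32/9*e25 + 6*e34 - 4/3*e35 + 8*e124 - 84/5*e134 - 76/15*e145 + 59/5*e234 + 63/2*e235 - 149/15*e245 - 47/9*e345 + 12*e1234 + 8/15*e1235 - 63/2*e1245 + 268/45*e12345
step 3: 8/5*e123 + 108/25*e145 + 16/9*e1234 + 189/5*e1235 + 108/5*e1245 + 972/25*e1345 - 12/5*e2345 + 102/5*e12345
step 4: -72/25*e1 + 378/25*e12 - 2344/125*e14 - 1701/25*e15 + 24/25*e24 + 108/25*e45 - 204/25*e124 + 16/25*e125 + 216/125*e134 - 918/25*e145 + 216/25*e1234 + 77932/1125*e1245 - 972/25*e1345 + 972/125*e12345
Answer: -72/25*e1 + 378/25*e12 - 2344/125*e14 - 1701/25*e15 + 24/25*e24 + 108/25*e45 - 204/25*e124 + 16/25*e125 + 216/125*e134 - 918/25*e145 + 216/25*e1234 + 77932/1125*e1245 - 972/25*e1345 + 972/125*e12345


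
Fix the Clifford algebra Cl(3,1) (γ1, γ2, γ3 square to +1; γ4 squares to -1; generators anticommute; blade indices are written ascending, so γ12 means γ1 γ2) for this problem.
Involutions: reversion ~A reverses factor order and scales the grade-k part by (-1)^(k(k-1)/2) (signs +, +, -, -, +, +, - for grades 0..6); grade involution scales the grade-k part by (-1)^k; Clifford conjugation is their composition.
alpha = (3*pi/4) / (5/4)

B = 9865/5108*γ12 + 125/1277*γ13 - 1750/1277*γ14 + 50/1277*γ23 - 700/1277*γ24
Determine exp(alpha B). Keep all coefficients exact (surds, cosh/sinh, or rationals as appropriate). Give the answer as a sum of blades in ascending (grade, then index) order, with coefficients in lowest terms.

B^2 term by term: the squares give (9865/5108)^2*(γ12)^2 + (125/1277)^2*(γ13)^2 + (-1750/1277)^2*(γ14)^2 + (50/1277)^2*(γ23)^2 + (-700/1277)^2*(γ24)^2 = 97318225/26091664*(-1) + 15625/1630729*(-1) + 3062500/1630729*(+1) + 2500/1630729*(-1) + 490000/1630729*(+1) = -25/16 (each basis 2-blade squares to minus the product of its generators' squares); cross terms between blades sharing an index anticommute and cancel; the commuting (index-disjoint) pairs give grade-4 terms 2*c*c'*(blade product), which cancel blade by blade — γ1234: 175000/1630729 - 175000/1630729 = 0 — confirming B is simple. So B^2 = -25/16.
B^2 = -25/16 — since the square is negative, the closed form is circular: l = 5/4, alpha*l = 3*pi/4, so exp(alpha B) = cos(3*pi/4) + (sin(3*pi/4)/(5/4))*B = -sqrt(2)/2 + (2*sqrt(2)/5)*B.
Answer: -sqrt(2)/2 + 1973*sqrt(2)/2554*γ12 + 50*sqrt(2)/1277*γ13 - 700*sqrt(2)/1277*γ14 + 20*sqrt(2)/1277*γ23 - 280*sqrt(2)/1277*γ24


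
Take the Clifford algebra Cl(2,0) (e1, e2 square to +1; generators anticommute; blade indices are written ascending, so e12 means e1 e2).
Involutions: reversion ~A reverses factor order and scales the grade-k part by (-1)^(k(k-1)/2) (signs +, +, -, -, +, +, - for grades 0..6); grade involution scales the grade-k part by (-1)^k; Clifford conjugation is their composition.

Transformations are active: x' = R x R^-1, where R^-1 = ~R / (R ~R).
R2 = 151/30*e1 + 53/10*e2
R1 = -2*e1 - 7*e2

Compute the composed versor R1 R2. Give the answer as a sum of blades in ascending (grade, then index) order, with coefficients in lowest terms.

Distribute over the terms of R1 (each basis-blade product reordered to ascending indices, repeated generators contracted through their squares):
(-2*e1) R2 = -151/15 - 53/5*e12
(-7*e2) R2 = -371/10 + 1057/30*e12
Summing the partial products and collecting blades:
Answer: -283/6 + 739/30*e12


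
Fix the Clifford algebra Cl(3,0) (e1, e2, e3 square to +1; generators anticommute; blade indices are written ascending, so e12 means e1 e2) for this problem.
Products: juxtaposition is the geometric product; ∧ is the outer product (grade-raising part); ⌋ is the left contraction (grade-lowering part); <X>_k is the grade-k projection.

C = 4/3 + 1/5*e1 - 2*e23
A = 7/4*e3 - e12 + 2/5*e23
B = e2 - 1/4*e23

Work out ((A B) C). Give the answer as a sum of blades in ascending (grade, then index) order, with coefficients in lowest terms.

step 1: 1/10 - e1 + 7/16*e2 - 2/5*e3 + 1/4*e13 - 7/4*e23
step 2: -107/30 - 197/150*e1 - 13/60*e2 - 35/24*e3 + 33/80*e12 + 31/75*e13 - 38/15*e23 + 33/20*e123
Answer: -107/30 - 197/150*e1 - 13/60*e2 - 35/24*e3 + 33/80*e12 + 31/75*e13 - 38/15*e23 + 33/20*e123


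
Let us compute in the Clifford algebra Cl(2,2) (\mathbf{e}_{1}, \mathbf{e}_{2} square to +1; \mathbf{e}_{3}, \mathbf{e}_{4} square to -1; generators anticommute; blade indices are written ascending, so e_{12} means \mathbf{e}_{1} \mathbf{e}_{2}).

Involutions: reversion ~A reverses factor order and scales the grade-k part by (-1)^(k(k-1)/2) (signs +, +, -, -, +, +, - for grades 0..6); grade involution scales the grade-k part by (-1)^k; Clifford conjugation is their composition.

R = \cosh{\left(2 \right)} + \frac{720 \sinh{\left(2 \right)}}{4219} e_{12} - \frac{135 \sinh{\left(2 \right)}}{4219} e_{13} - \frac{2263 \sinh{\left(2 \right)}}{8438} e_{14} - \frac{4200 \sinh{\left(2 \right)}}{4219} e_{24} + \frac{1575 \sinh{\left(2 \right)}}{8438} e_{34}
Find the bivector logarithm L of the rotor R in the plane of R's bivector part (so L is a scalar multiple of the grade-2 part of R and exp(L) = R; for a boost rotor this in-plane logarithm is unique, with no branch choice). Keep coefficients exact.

The scalar part of R is \cosh{\left(2 \right)}, so cosh pins the rapidity up to sign — the sign comes from the bivector part; dividing that part by sinh of the rapidity yields the plane, and the in-plane L = rapidity * plane is unique because the two sign choices cancel.
Concretely: cosh(rapidity) = \cosh{\left(2 \right)} gives rapidity = ±2, and since rapidity/sinh(rapidity) is even the sign is immaterial: L = (rapidity/sinh(rapidity)) * <R>_2 = (\frac{2}{\sinh{\left(2 \right)}}) * <R>_2.
Answer: \frac{1440}{4219} e_{12} - \frac{270}{4219} e_{13} - \frac{2263}{4219} e_{14} - \frac{8400}{4219} e_{24} + \frac{1575}{4219} e_{34}


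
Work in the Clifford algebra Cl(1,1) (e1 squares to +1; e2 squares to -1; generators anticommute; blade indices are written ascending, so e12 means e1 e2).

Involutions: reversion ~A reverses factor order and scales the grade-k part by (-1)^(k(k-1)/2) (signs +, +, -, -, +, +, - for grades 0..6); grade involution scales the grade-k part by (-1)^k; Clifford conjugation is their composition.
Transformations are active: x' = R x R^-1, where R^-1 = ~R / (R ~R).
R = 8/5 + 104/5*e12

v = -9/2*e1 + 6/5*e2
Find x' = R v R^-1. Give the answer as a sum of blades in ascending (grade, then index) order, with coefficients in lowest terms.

~R = 8/5 - 104/5*e12, and R ~R = -10752/25, so R^-1 = ~R / (-10752/25).
R v = -804/25*e1 + 2388/25*e2
Answer: 1327/280*e1 - 107/56*e2


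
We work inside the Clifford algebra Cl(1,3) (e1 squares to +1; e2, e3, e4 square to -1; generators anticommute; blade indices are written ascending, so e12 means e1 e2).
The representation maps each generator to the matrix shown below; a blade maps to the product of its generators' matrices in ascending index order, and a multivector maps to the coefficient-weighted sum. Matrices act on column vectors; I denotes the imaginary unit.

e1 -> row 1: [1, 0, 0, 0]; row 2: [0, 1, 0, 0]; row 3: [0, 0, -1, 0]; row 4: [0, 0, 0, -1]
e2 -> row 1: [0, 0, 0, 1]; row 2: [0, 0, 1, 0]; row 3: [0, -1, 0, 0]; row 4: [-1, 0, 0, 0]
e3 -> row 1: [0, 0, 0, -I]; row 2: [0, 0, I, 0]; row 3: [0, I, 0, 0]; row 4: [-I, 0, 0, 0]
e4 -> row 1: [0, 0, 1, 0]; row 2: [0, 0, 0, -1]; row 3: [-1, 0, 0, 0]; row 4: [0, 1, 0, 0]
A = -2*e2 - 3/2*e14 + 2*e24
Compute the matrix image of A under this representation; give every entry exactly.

Bivector images (products of the table entries): rho(e14) = rho(e1)rho(e4) = row 1: [0, 0, 1, 0]; row 2: [0, 0, 0, -1]; row 3: [1, 0, 0, 0]; row 4: [0, -1, 0, 0]; rho(e24) = rho(e2)rho(e4) = row 1: [0, 1, 0, 0]; row 2: [-1, 0, 0, 0]; row 3: [0, 0, 0, 1]; row 4: [0, 0, -1, 0].
M = (-2)*rho(e2) + (-3/2)*rho(e14) + (2)*rho(e24), summed entrywise:
Answer: row 1: [0, 2, -3/2, -2]; row 2: [-2, 0, -2, 3/2]; row 3: [-3/2, 2, 0, 2]; row 4: [2, 3/2, -2, 0]


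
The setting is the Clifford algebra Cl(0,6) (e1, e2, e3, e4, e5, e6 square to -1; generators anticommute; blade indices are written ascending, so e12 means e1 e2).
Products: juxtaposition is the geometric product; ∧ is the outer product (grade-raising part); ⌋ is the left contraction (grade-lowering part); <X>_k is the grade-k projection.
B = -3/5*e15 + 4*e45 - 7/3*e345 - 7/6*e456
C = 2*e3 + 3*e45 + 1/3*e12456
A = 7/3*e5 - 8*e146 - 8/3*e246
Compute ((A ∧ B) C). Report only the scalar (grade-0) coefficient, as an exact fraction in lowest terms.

step 1: 8/5*e12456
step 2: -8/15 - 24/5*e126 - 16/5*e123456
Answer: -8/15


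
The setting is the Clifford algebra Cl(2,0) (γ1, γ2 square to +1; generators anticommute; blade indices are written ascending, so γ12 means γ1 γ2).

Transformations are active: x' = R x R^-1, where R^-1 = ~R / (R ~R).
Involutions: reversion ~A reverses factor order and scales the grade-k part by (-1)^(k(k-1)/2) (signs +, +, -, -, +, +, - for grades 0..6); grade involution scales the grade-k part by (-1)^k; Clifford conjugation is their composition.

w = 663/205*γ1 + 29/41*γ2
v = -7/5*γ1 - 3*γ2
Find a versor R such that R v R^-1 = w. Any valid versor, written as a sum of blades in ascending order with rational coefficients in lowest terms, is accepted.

Take R = v + w = 376/205*γ1 - 94/41*γ2. Because q(v) = q(w) = 274/25, conjugation by R sends v exactly to w.
Answer: 376/205*γ1 - 94/41*γ2


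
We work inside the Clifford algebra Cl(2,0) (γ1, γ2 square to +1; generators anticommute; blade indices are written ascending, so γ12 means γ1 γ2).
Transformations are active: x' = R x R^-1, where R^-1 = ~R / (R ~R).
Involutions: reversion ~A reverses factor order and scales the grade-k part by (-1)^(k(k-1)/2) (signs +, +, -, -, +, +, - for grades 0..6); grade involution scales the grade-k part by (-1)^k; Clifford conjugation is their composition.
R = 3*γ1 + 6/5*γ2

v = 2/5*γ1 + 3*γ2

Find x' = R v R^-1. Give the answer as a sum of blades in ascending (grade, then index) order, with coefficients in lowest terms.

~R = 3*γ1 + 6/5*γ2, and R ~R = 261/25, so R^-1 = ~R / (261/25).
R v = 24/5 + 213/25*γ12
Answer: 342/145*γ1 - 55/29*γ2


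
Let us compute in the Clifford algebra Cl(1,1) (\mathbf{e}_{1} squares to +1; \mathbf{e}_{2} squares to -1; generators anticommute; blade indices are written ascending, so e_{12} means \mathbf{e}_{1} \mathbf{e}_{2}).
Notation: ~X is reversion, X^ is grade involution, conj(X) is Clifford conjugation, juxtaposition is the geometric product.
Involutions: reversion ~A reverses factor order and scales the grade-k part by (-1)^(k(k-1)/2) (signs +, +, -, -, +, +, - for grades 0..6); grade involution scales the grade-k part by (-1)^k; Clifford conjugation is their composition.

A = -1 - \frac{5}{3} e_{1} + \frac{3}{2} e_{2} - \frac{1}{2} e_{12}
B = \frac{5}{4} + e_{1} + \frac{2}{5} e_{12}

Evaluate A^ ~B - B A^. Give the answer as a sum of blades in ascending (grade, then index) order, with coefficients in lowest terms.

first term: \frac{37}{60} + \frac{101}{60} e_{1} - \frac{49}{24} e_{2} + \frac{51}{40} e_{12}
second term: \frac{13}{60} + \frac{101}{60} e_{1} - \frac{73}{24} e_{2} - \frac{101}{40} e_{12}
Answer: \frac{2}{5} + e_{2} + \frac{19}{5} e_{12}


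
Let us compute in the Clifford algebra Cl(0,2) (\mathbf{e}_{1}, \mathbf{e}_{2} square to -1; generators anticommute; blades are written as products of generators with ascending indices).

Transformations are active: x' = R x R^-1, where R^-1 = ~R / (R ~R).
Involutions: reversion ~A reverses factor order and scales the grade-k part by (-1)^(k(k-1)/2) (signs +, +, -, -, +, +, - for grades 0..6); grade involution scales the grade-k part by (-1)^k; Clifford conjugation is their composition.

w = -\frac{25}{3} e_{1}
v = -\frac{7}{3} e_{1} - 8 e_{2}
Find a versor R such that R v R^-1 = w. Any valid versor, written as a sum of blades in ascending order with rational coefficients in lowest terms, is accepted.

Here q(v) = q(w) = -\frac{625}{9}; the classical choice R = v + w = -\frac{32}{3} e_{1} - 8 e_{2} then realises v -> w under the sandwich.
Answer: -\frac{32}{3} e_{1} - 8 e_{2}


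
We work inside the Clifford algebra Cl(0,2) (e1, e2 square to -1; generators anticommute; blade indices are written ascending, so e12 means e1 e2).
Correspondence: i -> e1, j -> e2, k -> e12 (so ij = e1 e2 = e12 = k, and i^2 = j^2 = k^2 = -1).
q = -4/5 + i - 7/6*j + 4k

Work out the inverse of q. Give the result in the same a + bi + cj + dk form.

In blades: q = -4/5 + e1 - 7/6*e2 + 4*e12.
With qbar = -4/5 - e1 + 7/6*e2 - 4*e12 (scalar fixed, mapped units negated), q qbar = 17101/900 (the sum of squared coefficients), so q^-1 = qbar / (17101/900) = -720/17101 - 900/17101*e1 + 150/2443*e2 - 3600/17101*e12; translating back:
Answer: -720/17101 - 900/17101*i + 150/2443*j - 3600/17101*k


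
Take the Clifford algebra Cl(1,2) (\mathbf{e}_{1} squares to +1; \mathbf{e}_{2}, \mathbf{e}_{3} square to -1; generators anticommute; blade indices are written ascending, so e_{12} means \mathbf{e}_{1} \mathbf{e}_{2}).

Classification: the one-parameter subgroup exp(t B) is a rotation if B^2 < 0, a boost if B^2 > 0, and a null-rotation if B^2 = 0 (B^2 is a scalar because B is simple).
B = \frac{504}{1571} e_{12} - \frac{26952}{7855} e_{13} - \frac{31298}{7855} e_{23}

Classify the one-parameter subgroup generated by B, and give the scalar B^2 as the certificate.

B^2 term by term: the squares give (\frac{504}{1571})^2*(e_{12})^2 + (-\frac{26952}{7855})^2*(e_{13})^2 + (-\frac{31298}{7855})^2*(e_{23})^2 = \frac{254016}{2468041}*(+1) + \frac{726410304}{61701025}*(+1) + \frac{979564804}{61701025}*(-1) = -4 (each basis 2-blade squares to minus the product of its generators' squares); cross terms between blades sharing an index anticommute and cancel. So B^2 = -4.
Answer: rotation, certificate B^2 = -4. B^2 = -4 is basis-independent, so its sign is the whole story.


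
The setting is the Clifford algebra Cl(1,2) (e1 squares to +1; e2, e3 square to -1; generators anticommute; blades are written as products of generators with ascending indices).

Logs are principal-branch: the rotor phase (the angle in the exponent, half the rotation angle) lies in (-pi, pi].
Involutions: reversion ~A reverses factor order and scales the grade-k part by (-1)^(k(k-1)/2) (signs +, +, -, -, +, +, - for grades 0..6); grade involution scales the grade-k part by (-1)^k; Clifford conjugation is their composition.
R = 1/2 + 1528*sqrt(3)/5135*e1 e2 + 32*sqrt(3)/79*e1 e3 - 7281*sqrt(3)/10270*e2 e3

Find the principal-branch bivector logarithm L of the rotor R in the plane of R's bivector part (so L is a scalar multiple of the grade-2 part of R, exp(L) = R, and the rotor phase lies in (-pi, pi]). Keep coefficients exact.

The scalar part of R is 1/2, which pins the rotor phase on the principal branch; dividing the bivector part by the sine of that phase recovers the unit plane, and L is the phase times that plane.
Concretely: cos(phase) = 1/2 gives phase = ±pi/3, and since phase/sin(phase) is even the sign is immaterial: L = (phase/sin(phase)) * <R>_2 = (2*sqrt(3)*pi/9) * <R>_2.
Answer: 3056*pi/15405*e1 e2 + 64*pi/237*e1 e3 - 2427*pi/5135*e2 e3


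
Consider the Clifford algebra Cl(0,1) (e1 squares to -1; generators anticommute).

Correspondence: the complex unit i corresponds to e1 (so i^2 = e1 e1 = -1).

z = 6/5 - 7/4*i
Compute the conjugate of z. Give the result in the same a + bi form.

In blades: z = 6/5 - 7/4*e1.
Conjugation here is Clifford conjugation: the scalar is fixed and the grade-1 and grade-2 blades all flip sign, giving 6/5 + 7/4*e1; translating back:
Answer: 6/5 + 7/4*i


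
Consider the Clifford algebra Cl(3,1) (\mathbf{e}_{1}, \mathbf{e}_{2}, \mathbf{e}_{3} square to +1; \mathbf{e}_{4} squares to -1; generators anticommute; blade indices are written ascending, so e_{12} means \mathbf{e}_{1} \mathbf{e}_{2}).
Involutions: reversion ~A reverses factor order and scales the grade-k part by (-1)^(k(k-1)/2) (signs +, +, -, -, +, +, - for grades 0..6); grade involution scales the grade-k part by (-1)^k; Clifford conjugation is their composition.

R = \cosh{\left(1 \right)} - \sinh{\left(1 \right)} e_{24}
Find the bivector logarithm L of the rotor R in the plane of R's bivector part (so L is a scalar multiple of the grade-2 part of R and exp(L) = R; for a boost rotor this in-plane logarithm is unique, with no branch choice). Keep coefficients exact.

The scalar part of R is \cosh{\left(1 \right)}, so cosh pins the rapidity up to sign — the sign comes from the bivector part; dividing that part by sinh of the rapidity yields the plane, and the in-plane L = rapidity * plane is unique because the two sign choices cancel.
Concretely: cosh(rapidity) = \cosh{\left(1 \right)} gives rapidity = ±1, and since rapidity/sinh(rapidity) is even the sign is immaterial: L = (rapidity/sinh(rapidity)) * <R>_2 = (\frac{1}{\sinh{\left(1 \right)}}) * <R>_2.
Answer: -e_{24}


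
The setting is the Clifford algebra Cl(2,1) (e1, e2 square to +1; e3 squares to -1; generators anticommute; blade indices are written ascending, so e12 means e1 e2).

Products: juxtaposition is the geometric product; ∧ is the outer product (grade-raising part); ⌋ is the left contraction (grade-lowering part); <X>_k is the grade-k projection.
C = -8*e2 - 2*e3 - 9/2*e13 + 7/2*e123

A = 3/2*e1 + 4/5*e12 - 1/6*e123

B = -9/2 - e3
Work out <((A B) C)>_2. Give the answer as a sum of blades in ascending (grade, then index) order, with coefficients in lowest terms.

step 1: -27/4*e1 - 113/30*e12 - 3/2*e13 - 1/20*e123
step 2: 263/40 + 407/15*e1 + 201/40*e2 + 5227/120*e3 + 539/10*e12 + 131/10*e13 - 1623/40*e23 - 67/15*e123
step 3: 539/10*e12 + 131/10*e13 - 1623/40*e23
Answer: 539/10*e12 + 131/10*e13 - 1623/40*e23


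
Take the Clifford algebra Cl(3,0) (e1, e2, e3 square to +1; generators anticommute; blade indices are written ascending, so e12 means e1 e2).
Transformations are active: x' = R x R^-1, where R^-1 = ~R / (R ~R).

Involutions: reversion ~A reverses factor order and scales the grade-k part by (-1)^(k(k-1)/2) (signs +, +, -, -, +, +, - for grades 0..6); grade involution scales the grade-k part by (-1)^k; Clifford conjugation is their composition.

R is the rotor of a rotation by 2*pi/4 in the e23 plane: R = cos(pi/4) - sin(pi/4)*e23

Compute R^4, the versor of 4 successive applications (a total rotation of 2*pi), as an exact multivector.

Rotor phase runs at HALF the rotation angle; powers of one rotor simply add phase, so after 4 steps in e23 the phase is 4*pi/4 = pi and R^4 = cos(pi) - sin(pi)*e23.
cos(pi) = -1 and sin(pi) = 0, so R^4 = -1. The total rotation 2*pi is 1 full turn, so every vector returns to itself, yet the rotor is -1, on the OTHER sheet of the double cover (an odd number of 2*pi turns).
Answer: -1


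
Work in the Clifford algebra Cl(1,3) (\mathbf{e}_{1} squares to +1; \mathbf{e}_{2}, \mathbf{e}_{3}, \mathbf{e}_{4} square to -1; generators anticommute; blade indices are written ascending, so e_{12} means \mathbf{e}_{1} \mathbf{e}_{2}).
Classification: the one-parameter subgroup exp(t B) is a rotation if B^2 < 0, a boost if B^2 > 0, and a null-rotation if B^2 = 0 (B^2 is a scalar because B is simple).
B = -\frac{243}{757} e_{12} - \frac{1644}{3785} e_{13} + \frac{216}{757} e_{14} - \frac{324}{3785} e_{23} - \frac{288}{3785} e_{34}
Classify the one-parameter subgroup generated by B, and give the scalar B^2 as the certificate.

B^2 term by term: the squares give (-\frac{243}{757})^2*(e_{12})^2 + (-\frac{1644}{3785})^2*(e_{13})^2 + (\frac{216}{757})^2*(e_{14})^2 + (-\frac{324}{3785})^2*(e_{23})^2 + (-\frac{288}{3785})^2*(e_{34})^2 = \frac{59049}{573049}*(+1) + \frac{2702736}{14326225}*(+1) + \frac{46656}{573049}*(+1) + \frac{104976}{14326225}*(-1) + \frac{82944}{14326225}*(-1) = \frac{9}{25} (each basis 2-blade squares to minus the product of its generators' squares); cross terms between blades sharing an index anticommute and cancel; the commuting (index-disjoint) pairs give grade-4 terms 2*c*c'*(blade product), which cancel blade by blade — e_{1234}: \frac{139968}{2865245} - \frac{139968}{2865245} = 0 — confirming B is simple. So B^2 = \frac{9}{25}.
Answer: boost, certificate B^2 = \frac{9}{25}. No conjugation can change B^2 = \frac{9}{25}; the sign gives the class.


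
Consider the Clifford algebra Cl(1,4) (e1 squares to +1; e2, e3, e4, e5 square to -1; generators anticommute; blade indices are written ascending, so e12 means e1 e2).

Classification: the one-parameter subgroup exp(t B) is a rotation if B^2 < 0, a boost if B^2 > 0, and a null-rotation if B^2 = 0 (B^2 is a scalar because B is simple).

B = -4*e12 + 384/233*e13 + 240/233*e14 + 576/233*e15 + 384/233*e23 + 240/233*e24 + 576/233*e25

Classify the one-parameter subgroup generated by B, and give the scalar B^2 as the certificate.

B^2 term by term: the squares give (-4)^2*(e12)^2 + (384/233)^2*(e13)^2 + (240/233)^2*(e14)^2 + (576/233)^2*(e15)^2 + (384/233)^2*(e23)^2 + (240/233)^2*(e24)^2 + (576/233)^2*(e25)^2 = 16*(+1) + 147456/54289*(+1) + 57600/54289*(+1) + 331776/54289*(+1) + 147456/54289*(-1) + 57600/54289*(-1) + 331776/54289*(-1) = 16 (each basis 2-blade squares to minus the product of its generators' squares); cross terms between blades sharing an index anticommute and cancel; the commuting (index-disjoint) pairs give grade-4 terms 2*c*c'*(blade product), which cancel blade by blade — e1234: -184320/54289 + 184320/54289 = 0; e1235: -442368/54289 + 442368/54289 = 0; e1245: -276480/54289 + 276480/54289 = 0 — confirming B is simple. So B^2 = 16.
Answer: boost, certificate B^2 = 16. Certificate logic: 16 is a conjugation-invariant scalar, so its sign fixes rotation versus boost versus null-rotation outright.
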